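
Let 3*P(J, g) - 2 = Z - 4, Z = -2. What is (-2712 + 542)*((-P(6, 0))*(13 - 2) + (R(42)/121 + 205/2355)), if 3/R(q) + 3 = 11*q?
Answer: -93054886120/2906541 ≈ -32016.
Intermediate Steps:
R(q) = 3/(-3 + 11*q)
P(J, g) = -4/3 (P(J, g) = 2/3 + (-2 - 4)/3 = 2/3 + (1/3)*(-6) = 2/3 - 2 = -4/3)
(-2712 + 542)*((-P(6, 0))*(13 - 2) + (R(42)/121 + 205/2355)) = (-2712 + 542)*((-1*(-4/3))*(13 - 2) + ((3/(-3 + 11*42))/121 + 205/2355)) = -2170*((4/3)*11 + ((3/(-3 + 462))*(1/121) + 205*(1/2355))) = -2170*(44/3 + ((3/459)*(1/121) + 41/471)) = -2170*(44/3 + ((3*(1/459))*(1/121) + 41/471)) = -2170*(44/3 + ((1/153)*(1/121) + 41/471)) = -2170*(44/3 + (1/18513 + 41/471)) = -2170*(44/3 + 253168/2906541) = -2170*42882436/2906541 = -93054886120/2906541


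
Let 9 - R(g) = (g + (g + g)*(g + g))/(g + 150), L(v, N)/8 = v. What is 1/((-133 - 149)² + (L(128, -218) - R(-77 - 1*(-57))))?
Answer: 13/1047165 ≈ 1.2414e-5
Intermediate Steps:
L(v, N) = 8*v
R(g) = 9 - (g + 4*g²)/(150 + g) (R(g) = 9 - (g + (g + g)*(g + g))/(g + 150) = 9 - (g + (2*g)*(2*g))/(150 + g) = 9 - (g + 4*g²)/(150 + g))
1/((-133 - 149)² + (L(128, -218) - R(-77 - 1*(-57)))) = 1/((-133 - 149)² + (8*128 - 2*(675 - 2*(-77 - 1*(-57))² + 4*(-77 - 1*(-57)))/(150 + (-77 - 1*(-57))))) = 1/((-282)² + (1024 - 2*(675 - 2*(-77 + 57)² + 4*(-77 + 57))/(150 + (-77 + 57)))) = 1/(79524 + (1024 - 2*(675 - 2*(-20)² + 4*(-20))/(150 - 20))) = 1/(79524 + (1024 - 2*(675 - 2*400 - 80)/130)) = 1/(79524 + (1024 - 2*(675 - 800 - 80)/130)) = 1/(79524 + (1024 - 2*(-205)/130)) = 1/(79524 + (1024 - 1*(-41/13))) = 1/(79524 + (1024 + 41/13)) = 1/(79524 + 13353/13) = 1/(1047165/13) = 13/1047165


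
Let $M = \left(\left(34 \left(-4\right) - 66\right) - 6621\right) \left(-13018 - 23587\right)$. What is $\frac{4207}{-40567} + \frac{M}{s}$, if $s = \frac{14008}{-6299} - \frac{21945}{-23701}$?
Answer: $- \frac{1512609951834729166166}{7860750874051} \approx -1.9243 \cdot 10^{8}$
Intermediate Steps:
$s = - \frac{193772053}{149292599}$ ($s = 14008 \left(- \frac{1}{6299}\right) - - \frac{21945}{23701} = - \frac{14008}{6299} + \frac{21945}{23701} = - \frac{193772053}{149292599} \approx -1.2979$)
$M = 249755915$ ($M = \left(\left(-136 - 66\right) - 6621\right) \left(-13018 - 23587\right) = \left(-202 - 6621\right) \left(-36605\right) = \left(-6823\right) \left(-36605\right) = 249755915$)
$\frac{4207}{-40567} + \frac{M}{s} = \frac{4207}{-40567} + \frac{249755915}{- \frac{193772053}{149292599}} = 4207 \left(- \frac{1}{40567}\right) + 249755915 \left(- \frac{149292599}{193772053}\right) = - \frac{4207}{40567} - \frac{37286709665973085}{193772053} = - \frac{1512609951834729166166}{7860750874051}$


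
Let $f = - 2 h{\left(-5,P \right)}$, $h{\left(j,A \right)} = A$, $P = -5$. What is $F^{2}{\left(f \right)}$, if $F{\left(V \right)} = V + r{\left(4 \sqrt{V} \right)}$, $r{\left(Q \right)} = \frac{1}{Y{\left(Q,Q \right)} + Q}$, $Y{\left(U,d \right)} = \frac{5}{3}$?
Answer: $\frac{39962237}{400445} + \frac{203544 \sqrt{10}}{400445} \approx 101.4$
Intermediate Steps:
$Y{\left(U,d \right)} = \frac{5}{3}$ ($Y{\left(U,d \right)} = 5 \cdot \frac{1}{3} = \frac{5}{3}$)
$r{\left(Q \right)} = \frac{1}{\frac{5}{3} + Q}$
$f = 10$ ($f = \left(-2\right) \left(-5\right) = 10$)
$F{\left(V \right)} = V + \frac{3}{5 + 12 \sqrt{V}}$ ($F{\left(V \right)} = V + \frac{3}{5 + 3 \cdot 4 \sqrt{V}} = V + \frac{3}{5 + 12 \sqrt{V}}$)
$F^{2}{\left(f \right)} = \left(\frac{3 + 10 \left(5 + 12 \sqrt{10}\right)}{5 + 12 \sqrt{10}}\right)^{2} = \left(\frac{3 + \left(50 + 120 \sqrt{10}\right)}{5 + 12 \sqrt{10}}\right)^{2} = \left(\frac{53 + 120 \sqrt{10}}{5 + 12 \sqrt{10}}\right)^{2} = \frac{\left(53 + 120 \sqrt{10}\right)^{2}}{\left(5 + 12 \sqrt{10}\right)^{2}}$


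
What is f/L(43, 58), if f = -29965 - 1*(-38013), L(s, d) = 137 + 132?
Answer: 8048/269 ≈ 29.918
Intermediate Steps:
L(s, d) = 269
f = 8048 (f = -29965 + 38013 = 8048)
f/L(43, 58) = 8048/269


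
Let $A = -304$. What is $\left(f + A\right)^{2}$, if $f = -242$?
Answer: $298116$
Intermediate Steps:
$\left(f + A\right)^{2} = \left(-242 - 304\right)^{2} = \left(-546\right)^{2} = 298116$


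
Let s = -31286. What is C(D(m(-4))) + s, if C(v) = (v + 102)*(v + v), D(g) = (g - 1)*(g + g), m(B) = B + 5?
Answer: -31286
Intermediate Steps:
m(B) = 5 + B
D(g) = 2*g*(-1 + g) (D(g) = (-1 + g)*(2*g) = 2*g*(-1 + g))
C(v) = 2*v*(102 + v) (C(v) = (102 + v)*(2*v) = 2*v*(102 + v))
C(D(m(-4))) + s = 2*(2*(5 - 4)*(-1 + (5 - 4)))*(102 + 2*(5 - 4)*(-1 + (5 - 4))) - 31286 = 2*(2*1*(-1 + 1))*(102 + 2*1*(-1 + 1)) - 31286 = 2*(2*1*0)*(102 + 2*1*0) - 31286 = 2*0*(102 + 0) - 31286 = 2*0*102 - 31286 = 0 - 31286 = -31286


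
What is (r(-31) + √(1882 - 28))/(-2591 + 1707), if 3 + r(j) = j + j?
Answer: 5/68 - 3*√206/884 ≈ 0.024821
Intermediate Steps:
r(j) = -3 + 2*j (r(j) = -3 + (j + j) = -3 + 2*j)
(r(-31) + √(1882 - 28))/(-2591 + 1707) = ((-3 + 2*(-31)) + √(1882 - 28))/(-2591 + 1707) = ((-3 - 62) + √1854)/(-884) = (-65 + 3*√206)*(-1/884) = 5/68 - 3*√206/884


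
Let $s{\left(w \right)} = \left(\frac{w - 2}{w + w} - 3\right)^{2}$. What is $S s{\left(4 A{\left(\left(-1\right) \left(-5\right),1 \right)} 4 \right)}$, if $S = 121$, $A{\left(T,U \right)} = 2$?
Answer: $\frac{793881}{1024} \approx 775.27$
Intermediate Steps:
$s{\left(w \right)} = \left(-3 + \frac{-2 + w}{2 w}\right)^{2}$ ($s{\left(w \right)} = \left(\frac{w - 2}{2 w} - 3\right)^{2} = \left(\left(-2 + w\right) \frac{1}{2 w} - 3\right)^{2} = \left(\frac{-2 + w}{2 w} - 3\right)^{2} = \left(-3 + \frac{-2 + w}{2 w}\right)^{2}$)
$S s{\left(4 A{\left(\left(-1\right) \left(-5\right),1 \right)} 4 \right)} = 121 \frac{\left(2 + 5 \cdot 4 \cdot 2 \cdot 4\right)^{2}}{4 \cdot 1024} = 121 \frac{\left(2 + 5 \cdot 8 \cdot 4\right)^{2}}{4 \cdot 1024} = 121 \frac{\left(2 + 5 \cdot 32\right)^{2}}{4 \cdot 1024} = 121 \cdot \frac{1}{4} \cdot \frac{1}{1024} \left(2 + 160\right)^{2} = 121 \cdot \frac{1}{4} \cdot \frac{1}{1024} \cdot 162^{2} = 121 \cdot \frac{1}{4} \cdot \frac{1}{1024} \cdot 26244 = 121 \cdot \frac{6561}{1024} = \frac{793881}{1024}$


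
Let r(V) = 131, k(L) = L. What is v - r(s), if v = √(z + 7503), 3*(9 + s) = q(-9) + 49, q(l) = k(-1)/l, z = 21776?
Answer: -131 + √29279 ≈ 40.111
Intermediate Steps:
q(l) = -1/l
s = 199/27 (s = -9 + (-1/(-9) + 49)/3 = -9 + (-1*(-⅑) + 49)/3 = -9 + (⅑ + 49)/3 = -9 + (⅓)*(442/9) = -9 + 442/27 = 199/27 ≈ 7.3704)
v = √29279 (v = √(21776 + 7503) = √29279 ≈ 171.11)
v - r(s) = √29279 - 1*131 = √29279 - 131 = -131 + √29279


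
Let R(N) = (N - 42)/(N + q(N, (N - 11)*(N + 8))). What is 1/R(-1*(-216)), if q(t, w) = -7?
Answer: 209/174 ≈ 1.2011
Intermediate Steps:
R(N) = (-42 + N)/(-7 + N) (R(N) = (N - 42)/(N - 7) = (-42 + N)/(-7 + N))
1/R(-1*(-216)) = 1/((-42 - 1*(-216))/(-7 - 1*(-216))) = 1/((-42 + 216)/(-7 + 216)) = 1/(174/209) = 209/174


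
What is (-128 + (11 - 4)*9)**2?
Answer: 4225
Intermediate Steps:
(-128 + (11 - 4)*9)**2 = (-128 + 7*9)**2 = (-128 + 63)**2 = (-65)**2 = 4225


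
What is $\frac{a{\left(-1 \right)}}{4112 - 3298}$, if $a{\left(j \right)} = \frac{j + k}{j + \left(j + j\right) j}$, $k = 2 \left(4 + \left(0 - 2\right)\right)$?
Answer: $\frac{3}{814} \approx 0.0036855$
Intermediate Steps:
$k = 4$ ($k = 2 \left(4 + \left(0 - 2\right)\right) = 2 \left(4 - 2\right) = 2 \cdot 2 = 4$)
$a{\left(j \right)} = \frac{4 + j}{j + 2 j^{2}}$ ($a{\left(j \right)} = \frac{j + 4}{j + \left(j + j\right) j} = \frac{4 + j}{j + 2 j j} = \frac{4 + j}{j + 2 j^{2}}$)
$\frac{a{\left(-1 \right)}}{4112 - 3298} = \frac{\frac{1}{-1} \frac{1}{1 + 2 \left(-1\right)} \left(4 - 1\right)}{4112 - 3298} = \frac{\left(-1\right) \frac{1}{1 - 2} \cdot 3}{814} = \left(-1\right) \frac{1}{-1} \cdot 3 \cdot \frac{1}{814} = \left(-1\right) \left(-1\right) 3 \cdot \frac{1}{814} = 3 \cdot \frac{1}{814} = \frac{3}{814}$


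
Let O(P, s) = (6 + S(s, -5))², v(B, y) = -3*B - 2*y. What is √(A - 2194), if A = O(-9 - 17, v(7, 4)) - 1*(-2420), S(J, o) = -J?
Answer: √1451 ≈ 38.092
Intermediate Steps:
O(P, s) = (6 - s)²
A = 3645 (A = (-6 + (-3*7 - 2*4))² - 1*(-2420) = (-6 + (-21 - 8))² + 2420 = (-6 - 29)² + 2420 = (-35)² + 2420 = 1225 + 2420 = 3645)
√(A - 2194) = √(3645 - 2194) = √1451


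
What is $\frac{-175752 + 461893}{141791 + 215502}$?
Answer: $\frac{286141}{357293} \approx 0.80086$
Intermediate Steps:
$\frac{-175752 + 461893}{141791 + 215502} = \frac{286141}{357293}$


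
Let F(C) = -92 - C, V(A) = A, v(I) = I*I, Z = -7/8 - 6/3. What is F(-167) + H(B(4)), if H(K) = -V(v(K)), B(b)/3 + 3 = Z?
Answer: -15081/64 ≈ -235.64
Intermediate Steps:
Z = -23/8 (Z = -7*1/8 - 6*1/3 = -7/8 - 2 = -23/8 ≈ -2.8750)
v(I) = I**2
B(b) = -141/8 (B(b) = -9 + 3*(-23/8) = -9 - 69/8 = -141/8)
H(K) = -K**2
F(-167) + H(B(4)) = (-92 - 1*(-167)) - (-141/8)**2 = (-92 + 167) - 1*19881/64 = 75 - 19881/64 = -15081/64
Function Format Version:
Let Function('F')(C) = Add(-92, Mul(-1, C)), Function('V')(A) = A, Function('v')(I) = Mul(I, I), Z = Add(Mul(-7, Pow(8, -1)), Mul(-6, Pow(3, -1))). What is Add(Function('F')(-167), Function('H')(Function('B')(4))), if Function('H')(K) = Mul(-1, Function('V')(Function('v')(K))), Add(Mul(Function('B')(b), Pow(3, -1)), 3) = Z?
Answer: Rational(-15081, 64) ≈ -235.64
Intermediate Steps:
Z = Rational(-23, 8) (Z = Add(Mul(-7, Rational(1, 8)), Mul(-6, Rational(1, 3))) = Add(Rational(-7, 8), -2) = Rational(-23, 8) ≈ -2.8750)
Function('v')(I) = Pow(I, 2)
Function('B')(b) = Rational(-141, 8) (Function('B')(b) = Add(-9, Mul(3, Rational(-23, 8))) = Add(-9, Rational(-69, 8)) = Rational(-141, 8))
Function('H')(K) = Mul(-1, Pow(K, 2))
Add(Function('F')(-167), Function('H')(Function('B')(4))) = Add(Add(-92, Mul(-1, -167)), Mul(-1, Pow(Rational(-141, 8), 2))) = Add(Add(-92, 167), Mul(-1, Rational(19881, 64))) = Add(75, Rational(-19881, 64)) = Rational(-15081, 64)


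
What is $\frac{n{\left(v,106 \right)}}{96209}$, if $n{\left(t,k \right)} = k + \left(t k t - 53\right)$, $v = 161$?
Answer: $\frac{2747679}{96209} \approx 28.559$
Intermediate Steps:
$n{\left(t,k \right)} = -53 + k + k t^{2}$ ($n{\left(t,k \right)} = k + \left(k t t - 53\right) = k + \left(k t^{2} - 53\right) = k + \left(-53 + k t^{2}\right) = -53 + k + k t^{2}$)
$\frac{n{\left(v,106 \right)}}{96209} = \frac{-53 + 106 + 106 \cdot 161^{2}}{96209} = \left(-53 + 106 + 106 \cdot 25921\right) \frac{1}{96209} = \left(-53 + 106 + 2747626\right) \frac{1}{96209} = 2747679 \cdot \frac{1}{96209} = \frac{2747679}{96209}$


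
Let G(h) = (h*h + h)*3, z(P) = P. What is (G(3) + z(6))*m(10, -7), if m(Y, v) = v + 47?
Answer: 1680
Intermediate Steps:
m(Y, v) = 47 + v
G(h) = 3*h + 3*h**2 (G(h) = (h**2 + h)*3 = (h + h**2)*3 = 3*h + 3*h**2)
(G(3) + z(6))*m(10, -7) = (3*3*(1 + 3) + 6)*(47 - 7) = (3*3*4 + 6)*40 = (36 + 6)*40 = 42*40 = 1680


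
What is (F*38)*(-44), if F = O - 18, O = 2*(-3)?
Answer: 40128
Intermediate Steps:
O = -6
F = -24 (F = -6 - 18 = -24)
(F*38)*(-44) = -24*38*(-44) = -912*(-44) = 40128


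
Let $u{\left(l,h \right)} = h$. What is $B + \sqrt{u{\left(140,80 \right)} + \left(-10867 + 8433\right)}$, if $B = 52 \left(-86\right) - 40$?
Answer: $-4512 + i \sqrt{2354} \approx -4512.0 + 48.518 i$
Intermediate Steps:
$B = -4512$ ($B = -4472 - 40 = -4512$)
$B + \sqrt{u{\left(140,80 \right)} + \left(-10867 + 8433\right)} = -4512 + \sqrt{80 + \left(-10867 + 8433\right)} = -4512 + \sqrt{80 - 2434} = -4512 + \sqrt{-2354} = -4512 + i \sqrt{2354}$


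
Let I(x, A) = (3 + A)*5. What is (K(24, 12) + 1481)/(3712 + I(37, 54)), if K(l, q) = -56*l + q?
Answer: 149/3997 ≈ 0.037278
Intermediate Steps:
K(l, q) = q - 56*l
I(x, A) = 15 + 5*A
(K(24, 12) + 1481)/(3712 + I(37, 54)) = ((12 - 56*24) + 1481)/(3712 + (15 + 5*54)) = ((12 - 1344) + 1481)/(3712 + (15 + 270)) = (-1332 + 1481)/(3712 + 285) = 149/3997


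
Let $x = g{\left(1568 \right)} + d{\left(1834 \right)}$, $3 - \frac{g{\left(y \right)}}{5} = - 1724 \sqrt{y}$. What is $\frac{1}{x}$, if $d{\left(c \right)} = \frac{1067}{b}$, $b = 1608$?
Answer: $- \frac{40500696}{301253899972283831} + \frac{624075863040 \sqrt{2}}{301253899972283831} \approx 2.9295 \cdot 10^{-6}$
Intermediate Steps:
$d{\left(c \right)} = \frac{1067}{1608}$
$g{\left(y \right)} = 15 + 8620 \sqrt{y}$ ($g{\left(y \right)} = 15 - 5 \left(- 1724 \sqrt{y}\right) = 15 + 8620 \sqrt{y}$)
$x = \frac{25187}{1608} + 241360 \sqrt{2}$ ($x = \left(15 + 8620 \sqrt{1568}\right) + \frac{1067}{1608} = \left(15 + 8620 \cdot 28 \sqrt{2}\right) + \frac{1067}{1608} = \left(15 + 241360 \sqrt{2}\right) + \frac{1067}{1608} = \frac{25187}{1608} + 241360 \sqrt{2} \approx 3.4135 \cdot 10^{5}$)
$\frac{1}{x} = \frac{1}{\frac{25187}{1608} + 241360 \sqrt{2}}$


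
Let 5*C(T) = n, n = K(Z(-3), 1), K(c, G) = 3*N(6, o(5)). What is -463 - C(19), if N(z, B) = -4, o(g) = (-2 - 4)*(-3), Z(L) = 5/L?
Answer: -2303/5 ≈ -460.60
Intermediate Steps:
o(g) = 18 (o(g) = -6*(-3) = 18)
K(c, G) = -12 (K(c, G) = 3*(-4) = -12)
n = -12
C(T) = -12/5 (C(T) = (1/5)*(-12) = -12/5)
-463 - C(19) = -463 - 1*(-12/5) = -463 + 12/5 = -2303/5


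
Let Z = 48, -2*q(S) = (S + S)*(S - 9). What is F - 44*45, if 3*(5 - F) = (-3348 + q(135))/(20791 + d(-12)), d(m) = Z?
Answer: -3165403/1603 ≈ -1974.7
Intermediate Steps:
q(S) = -S*(-9 + S) (q(S) = -(S + S)*(S - 9)/2 = -2*S*(-9 + S)/2 = -S*(-9 + S))
d(m) = 48
F = 8537/1603 (F = 5 - (-3348 + 135*(9 - 1*135))/(3*(20791 + 48)) = 5 - (-3348 + 135*(9 - 135))/(3*20839) = 5 - (-3348 + 135*(-126))/(3*20839) = 5 - (-3348 - 17010)/(3*20839) = 5 - (-6786)/20839 = 5 - ⅓*(-1566/1603) = 5 + 522/1603 = 8537/1603 ≈ 5.3256)
F - 44*45 = 8537/1603 - 44*45 = 8537/1603 - 1*1980 = 8537/1603 - 1980 = -3165403/1603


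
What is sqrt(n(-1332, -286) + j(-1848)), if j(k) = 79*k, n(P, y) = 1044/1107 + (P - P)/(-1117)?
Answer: 10*I*sqrt(22086987)/123 ≈ 382.09*I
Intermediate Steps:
n(P, y) = 116/123 (n(P, y) = 1044*(1/1107) + 0*(-1/1117) = 116/123 + 0 = 116/123)
sqrt(n(-1332, -286) + j(-1848)) = sqrt(116/123 + 79*(-1848)) = sqrt(116/123 - 145992) = sqrt(-17956900/123) = 10*I*sqrt(22086987)/123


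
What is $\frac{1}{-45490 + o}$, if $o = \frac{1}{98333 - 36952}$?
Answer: $- \frac{61381}{2792221689} \approx -2.1983 \cdot 10^{-5}$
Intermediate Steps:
$o = \frac{1}{61381} \approx 1.6292 \cdot 10^{-5}$
$\frac{1}{-45490 + o} = \frac{1}{-45490 + \frac{1}{61381}} = \frac{1}{- \frac{2792221689}{61381}} = - \frac{61381}{2792221689}$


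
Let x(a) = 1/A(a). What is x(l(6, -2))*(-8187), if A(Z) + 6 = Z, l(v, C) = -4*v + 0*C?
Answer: 2729/10 ≈ 272.90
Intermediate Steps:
l(v, C) = -4*v (l(v, C) = -4*v + 0 = -4*v)
A(Z) = -6 + Z
x(a) = 1/(-6 + a)
x(l(6, -2))*(-8187) = -8187/(-6 - 4*6) = -8187/(-6 - 24) = -8187/(-30) = -1/30*(-8187) = 2729/10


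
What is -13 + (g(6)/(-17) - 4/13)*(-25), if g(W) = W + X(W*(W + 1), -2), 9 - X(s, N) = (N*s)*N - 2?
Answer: -50248/221 ≈ -227.37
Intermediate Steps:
X(s, N) = 11 - s*N² (X(s, N) = 9 - ((N*s)*N - 2) = 9 - (s*N² - 2) = 9 - (-2 + s*N²) = 9 + (2 - s*N²) = 11 - s*N²)
g(W) = 11 + W - 4*W*(1 + W) (g(W) = W + (11 - 1*W*(W + 1)*(-2)²) = W + (11 - 1*W*(1 + W)*4) = W + (11 - 4*W*(1 + W)) = 11 + W - 4*W*(1 + W))
-13 + (g(6)/(-17) - 4/13)*(-25) = -13 + ((11 + 6 - 4*6*(1 + 6))/(-17) - 4/13)*(-25) = -13 + ((11 + 6 - 4*6*7)*(-1/17) - 4*1/13)*(-25) = -13 + ((11 + 6 - 168)*(-1/17) - 4/13)*(-25) = -13 + (-151*(-1/17) - 4/13)*(-25) = -13 + (151/17 - 4/13)*(-25) = -13 + (1895/221)*(-25) = -13 - 47375/221 = -50248/221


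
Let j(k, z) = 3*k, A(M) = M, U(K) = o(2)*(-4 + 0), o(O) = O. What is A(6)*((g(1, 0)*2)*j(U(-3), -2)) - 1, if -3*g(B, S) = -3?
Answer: -289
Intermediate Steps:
g(B, S) = 1 (g(B, S) = -⅓*(-3) = 1)
U(K) = -8 (U(K) = 2*(-4 + 0) = 2*(-4) = -8)
A(6)*((g(1, 0)*2)*j(U(-3), -2)) - 1 = 6*((1*2)*(3*(-8))) - 1 = 6*(2*(-24)) - 1 = 6*(-48) - 1 = -288 - 1 = -289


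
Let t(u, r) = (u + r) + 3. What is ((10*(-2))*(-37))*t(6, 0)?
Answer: 6660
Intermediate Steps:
t(u, r) = 3 + r + u (t(u, r) = (r + u) + 3 = 3 + r + u)
((10*(-2))*(-37))*t(6, 0) = ((10*(-2))*(-37))*(3 + 0 + 6) = -20*(-37)*9 = 740*9 = 6660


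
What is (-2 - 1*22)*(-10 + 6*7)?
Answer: -768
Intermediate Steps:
(-2 - 1*22)*(-10 + 6*7) = (-2 - 22)*(-10 + 42) = -24*32 = -768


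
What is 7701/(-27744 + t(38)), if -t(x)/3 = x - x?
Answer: -151/544 ≈ -0.27757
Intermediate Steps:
t(x) = 0 (t(x) = -3*(x - x) = -3*0 = 0)
7701/(-27744 + t(38)) = 7701/(-27744 + 0) = 7701/(-27744) = 7701*(-1/27744) = -151/544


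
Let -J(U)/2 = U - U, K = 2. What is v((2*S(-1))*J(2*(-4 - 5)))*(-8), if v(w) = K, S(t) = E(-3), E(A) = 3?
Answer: -16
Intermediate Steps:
S(t) = 3
J(U) = 0 (J(U) = -2*(U - U) = -2*0 = 0)
v(w) = 2
v((2*S(-1))*J(2*(-4 - 5)))*(-8) = 2*(-8) = -16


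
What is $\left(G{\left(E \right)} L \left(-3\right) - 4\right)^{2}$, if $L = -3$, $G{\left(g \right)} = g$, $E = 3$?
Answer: $529$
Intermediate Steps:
$\left(G{\left(E \right)} L \left(-3\right) - 4\right)^{2} = \left(3 \left(-3\right) \left(-3\right) - 4\right)^{2} = \left(\left(-9\right) \left(-3\right) - 4\right)^{2} = \left(27 - 4\right)^{2} = 23^{2} = 529$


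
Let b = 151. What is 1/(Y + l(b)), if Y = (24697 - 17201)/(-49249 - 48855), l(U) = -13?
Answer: -12263/160356 ≈ -0.076474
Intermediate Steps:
Y = -937/12263 (Y = 7496/(-98104) = 7496*(-1/98104) = -937/12263 ≈ -0.076409)
1/(Y + l(b)) = 1/(-937/12263 - 13) = 1/(-160356/12263) = -12263/160356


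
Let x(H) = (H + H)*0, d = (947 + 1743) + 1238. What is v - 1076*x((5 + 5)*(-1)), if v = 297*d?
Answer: 1166616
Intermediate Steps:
d = 3928 (d = 2690 + 1238 = 3928)
x(H) = 0 (x(H) = (2*H)*0 = 0)
v = 1166616 (v = 297*3928 = 1166616)
v - 1076*x((5 + 5)*(-1)) = 1166616 - 1076*0 = 1166616 - 1*0 = 1166616 + 0 = 1166616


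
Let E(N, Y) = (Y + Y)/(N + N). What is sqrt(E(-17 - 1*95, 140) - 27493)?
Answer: I*sqrt(109977)/2 ≈ 165.81*I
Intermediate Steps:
E(N, Y) = Y/N (E(N, Y) = (2*Y)/((2*N)) = (2*Y)*(1/(2*N)) = Y/N)
sqrt(E(-17 - 1*95, 140) - 27493) = sqrt(140/(-17 - 1*95) - 27493) = sqrt(140/(-17 - 95) - 27493) = sqrt(140/(-112) - 27493) = sqrt(140*(-1/112) - 27493) = sqrt(-5/4 - 27493) = sqrt(-109977/4) = I*sqrt(109977)/2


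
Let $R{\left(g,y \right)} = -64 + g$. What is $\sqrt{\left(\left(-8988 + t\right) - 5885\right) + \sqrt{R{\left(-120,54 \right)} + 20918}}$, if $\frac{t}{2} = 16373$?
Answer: $\sqrt{17873 + \sqrt{20734}} \approx 134.23$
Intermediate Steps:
$t = 32746$ ($t = 2 \cdot 16373 = 32746$)
$\sqrt{\left(\left(-8988 + t\right) - 5885\right) + \sqrt{R{\left(-120,54 \right)} + 20918}} = \sqrt{\left(\left(-8988 + 32746\right) - 5885\right) + \sqrt{\left(-64 - 120\right) + 20918}} = \sqrt{\left(23758 - 5885\right) + \sqrt{-184 + 20918}} = \sqrt{17873 + \sqrt{20734}}$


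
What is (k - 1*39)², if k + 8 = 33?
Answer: 196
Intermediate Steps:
k = 25 (k = -8 + 33 = 25)
(k - 1*39)² = (25 - 1*39)² = (25 - 39)² = (-14)² = 196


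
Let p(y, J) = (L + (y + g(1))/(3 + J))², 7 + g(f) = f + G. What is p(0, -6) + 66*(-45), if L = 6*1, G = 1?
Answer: -26201/9 ≈ -2911.2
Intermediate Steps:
g(f) = -6 + f (g(f) = -7 + (f + 1) = -7 + (1 + f) = -6 + f)
L = 6
p(y, J) = (6 + (-5 + y)/(3 + J))² (p(y, J) = (6 + (y + (-6 + 1))/(3 + J))² = (6 + (y - 5)/(3 + J))² = (6 + (-5 + y)/(3 + J))²)
p(0, -6) + 66*(-45) = (13 + 0 + 6*(-6))²/(3 - 6)² + 66*(-45) = (13 + 0 - 36)²/(-3)² - 2970 = (⅑)*(-23)² - 2970 = (⅑)*529 - 2970 = 529/9 - 2970 = -26201/9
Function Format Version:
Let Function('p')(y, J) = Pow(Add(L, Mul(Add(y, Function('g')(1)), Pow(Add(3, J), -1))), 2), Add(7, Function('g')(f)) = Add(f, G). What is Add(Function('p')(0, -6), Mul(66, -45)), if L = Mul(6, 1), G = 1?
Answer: Rational(-26201, 9) ≈ -2911.2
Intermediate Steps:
Function('g')(f) = Add(-6, f) (Function('g')(f) = Add(-7, Add(f, 1)) = Add(-7, Add(1, f)) = Add(-6, f))
L = 6
Function('p')(y, J) = Pow(Add(6, Mul(Pow(Add(3, J), -1), Add(-5, y))), 2) (Function('p')(y, J) = Pow(Add(6, Mul(Add(y, Add(-6, 1)), Pow(Add(3, J), -1))), 2) = Pow(Add(6, Mul(Add(y, -5), Pow(Add(3, J), -1))), 2) = Pow(Add(6, Mul(Add(-5, y), Pow(Add(3, J), -1))), 2) = Pow(Add(6, Mul(Pow(Add(3, J), -1), Add(-5, y))), 2))
Add(Function('p')(0, -6), Mul(66, -45)) = Add(Mul(Pow(Add(3, -6), -2), Pow(Add(13, 0, Mul(6, -6)), 2)), Mul(66, -45)) = Add(Mul(Pow(-3, -2), Pow(Add(13, 0, -36), 2)), -2970) = Add(Mul(Rational(1, 9), Pow(-23, 2)), -2970) = Add(Mul(Rational(1, 9), 529), -2970) = Add(Rational(529, 9), -2970) = Rational(-26201, 9)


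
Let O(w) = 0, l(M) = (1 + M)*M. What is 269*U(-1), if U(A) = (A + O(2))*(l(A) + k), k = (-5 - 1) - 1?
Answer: 1883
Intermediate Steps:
l(M) = M*(1 + M)
k = -7 (k = -6 - 1 = -7)
U(A) = A*(-7 + A*(1 + A)) (U(A) = (A + 0)*(A*(1 + A) - 7) = A*(-7 + A*(1 + A)))
269*U(-1) = 269*(-(-7 - (1 - 1))) = 269*(-(-7 - 1*0)) = 269*(-(-7 + 0)) = 269*(-1*(-7)) = 269*7 = 1883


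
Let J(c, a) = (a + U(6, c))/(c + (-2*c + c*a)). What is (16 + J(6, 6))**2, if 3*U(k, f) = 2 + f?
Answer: 537289/2025 ≈ 265.33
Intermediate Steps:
U(k, f) = 2/3 + f/3 (U(k, f) = (2 + f)/3 = 2/3 + f/3)
J(c, a) = (2/3 + a + c/3)/(-c + a*c) (J(c, a) = (a + (2/3 + c/3))/(c + (-2*c + c*a)) = (2/3 + a + c/3)/(c + (-2*c + a*c)) = (2/3 + a + c/3)/(-c + a*c))
(16 + J(6, 6))**2 = (16 + (1/3)*(2 + 6 + 3*6)/(6*(-1 + 6)))**2 = (16 + (1/3)*(1/6)*(2 + 6 + 18)/5)**2 = (16 + (1/3)*(1/6)*(1/5)*26)**2 = (16 + 13/45)**2 = (733/45)**2 = 537289/2025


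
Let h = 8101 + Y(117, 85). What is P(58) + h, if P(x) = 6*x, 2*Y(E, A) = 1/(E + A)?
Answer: 3413397/404 ≈ 8449.0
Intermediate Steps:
Y(E, A) = 1/(2*(A + E)) (Y(E, A) = 1/(2*(E + A)) = 1/(2*(A + E)))
h = 3272805/404 (h = 8101 + 1/(2*(85 + 117)) = 8101 + (½)/202 = 8101 + (½)*(1/202) = 8101 + 1/404 = 3272805/404 ≈ 8101.0)
P(58) + h = 6*58 + 3272805/404 = 348 + 3272805/404 = 3413397/404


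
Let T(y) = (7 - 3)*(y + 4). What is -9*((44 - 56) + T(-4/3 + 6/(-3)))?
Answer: 84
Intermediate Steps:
T(y) = 16 + 4*y (T(y) = 4*(4 + y) = 16 + 4*y)
-9*((44 - 56) + T(-4/3 + 6/(-3))) = -9*((44 - 56) + (16 + 4*(-4/3 + 6/(-3)))) = -9*(-12 + (16 + 4*(-4*⅓ + 6*(-⅓)))) = -9*(-12 + (16 + 4*(-4/3 - 2))) = -9*(-12 + (16 + 4*(-10/3))) = -9*(-12 + (16 - 40/3)) = -9*(-12 + 8/3) = -9*(-28/3) = 84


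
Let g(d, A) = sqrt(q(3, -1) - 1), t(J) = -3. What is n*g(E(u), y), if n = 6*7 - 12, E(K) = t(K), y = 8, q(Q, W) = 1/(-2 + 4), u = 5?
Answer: 15*I*sqrt(2) ≈ 21.213*I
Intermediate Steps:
q(Q, W) = 1/2
E(K) = -3
g(d, A) = I*sqrt(2)/2 (g(d, A) = sqrt(1/2 - 1) = sqrt(-1/2) = I*sqrt(2)/2)
n = 30 (n = 42 - 12 = 30)
n*g(E(u), y) = 30*(I*sqrt(2)/2) = 15*I*sqrt(2)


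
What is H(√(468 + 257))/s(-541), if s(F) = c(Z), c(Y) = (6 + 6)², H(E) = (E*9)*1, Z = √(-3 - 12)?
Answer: 5*√29/16 ≈ 1.6829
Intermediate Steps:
Z = I*√15 (Z = √(-15) = I*√15 ≈ 3.873*I)
H(E) = 9*E (H(E) = (9*E)*1 = 9*E)
c(Y) = 144 (c(Y) = 12² = 144)
s(F) = 144
H(√(468 + 257))/s(-541) = (9*√(468 + 257))/144 = (9*√725)*(1/144) = (9*(5*√29))*(1/144) = (45*√29)*(1/144) = 5*√29/16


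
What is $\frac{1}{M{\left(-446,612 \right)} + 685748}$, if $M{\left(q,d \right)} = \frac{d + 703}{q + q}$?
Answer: $\frac{892}{611685901} \approx 1.4583 \cdot 10^{-6}$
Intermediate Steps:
$M{\left(q,d \right)} = \frac{703 + d}{2 q}$
$\frac{1}{M{\left(-446,612 \right)} + 685748} = \frac{1}{\frac{703 + 612}{2 \left(-446\right)} + 685748} = \frac{1}{\frac{1}{2} \left(- \frac{1}{446}\right) 1315 + 685748} = \frac{1}{- \frac{1315}{892} + 685748} = \frac{1}{\frac{611685901}{892}} = \frac{892}{611685901}$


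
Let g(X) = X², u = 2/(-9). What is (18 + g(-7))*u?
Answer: -134/9 ≈ -14.889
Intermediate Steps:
u = -2/9 (u = 2*(-⅑) = -2/9 ≈ -0.22222)
(18 + g(-7))*u = (18 + (-7)²)*(-2/9) = (18 + 49)*(-2/9) = 67*(-2/9) = -134/9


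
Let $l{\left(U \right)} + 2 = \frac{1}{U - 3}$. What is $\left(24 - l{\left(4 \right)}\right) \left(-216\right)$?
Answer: $-5400$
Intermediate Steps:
$l{\left(U \right)} = -2 + \frac{1}{-3 + U}$ ($l{\left(U \right)} = -2 + \frac{1}{U - 3} = -2 + \frac{1}{-3 + U}$)
$\left(24 - l{\left(4 \right)}\right) \left(-216\right) = \left(24 - \frac{7 - 8}{-3 + 4}\right) \left(-216\right) = \left(24 - \frac{7 - 8}{1}\right) \left(-216\right) = \left(24 - 1 \left(-1\right)\right) \left(-216\right) = \left(24 - -1\right) \left(-216\right) = \left(24 + 1\right) \left(-216\right) = 25 \left(-216\right) = -5400$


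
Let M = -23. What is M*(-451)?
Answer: 10373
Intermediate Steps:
M*(-451) = -23*(-451) = 10373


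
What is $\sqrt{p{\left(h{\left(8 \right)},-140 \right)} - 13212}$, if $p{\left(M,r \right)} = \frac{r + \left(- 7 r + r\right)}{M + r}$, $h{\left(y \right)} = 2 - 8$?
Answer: $\frac{i \sqrt{70432298}}{73} \approx 114.96 i$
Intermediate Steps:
$h{\left(y \right)} = -6$ ($h{\left(y \right)} = 2 - 8 = -6$)
$p{\left(M,r \right)} = - \frac{5 r}{M + r}$ ($p{\left(M,r \right)} = \frac{r - 6 r}{M + r} = \frac{\left(-5\right) r}{M + r} = - \frac{5 r}{M + r}$)
$\sqrt{p{\left(h{\left(8 \right)},-140 \right)} - 13212} = \sqrt{\left(-5\right) \left(-140\right) \frac{1}{-6 - 140} - 13212} = \sqrt{\left(-5\right) \left(-140\right) \frac{1}{-146} - 13212} = \sqrt{\left(-5\right) \left(-140\right) \left(- \frac{1}{146}\right) - 13212} = \sqrt{- \frac{350}{73} - 13212} = \sqrt{- \frac{964826}{73}} = \frac{i \sqrt{70432298}}{73}$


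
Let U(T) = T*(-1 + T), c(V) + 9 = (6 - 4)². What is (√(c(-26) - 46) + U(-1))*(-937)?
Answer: -1874 - 937*I*√51 ≈ -1874.0 - 6691.5*I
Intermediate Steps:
c(V) = -5 (c(V) = -9 + (6 - 4)² = -9 + 2² = -9 + 4 = -5)
(√(c(-26) - 46) + U(-1))*(-937) = (√(-5 - 46) - (-1 - 1))*(-937) = (√(-51) - 1*(-2))*(-937) = (I*√51 + 2)*(-937) = (2 + I*√51)*(-937) = -1874 - 937*I*√51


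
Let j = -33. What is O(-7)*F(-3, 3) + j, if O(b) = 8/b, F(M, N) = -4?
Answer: -199/7 ≈ -28.429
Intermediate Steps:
O(-7)*F(-3, 3) + j = (8/(-7))*(-4) - 33 = (8*(-⅐))*(-4) - 33 = -8/7*(-4) - 33 = 32/7 - 33 = -199/7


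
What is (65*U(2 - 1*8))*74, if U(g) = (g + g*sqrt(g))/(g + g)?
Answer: 2405 + 2405*I*sqrt(6) ≈ 2405.0 + 5891.0*I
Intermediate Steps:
U(g) = (g + g**(3/2))/(2*g) (U(g) = (g + g**(3/2))/((2*g)) = (g + g**(3/2))*(1/(2*g)) = (g + g**(3/2))/(2*g))
(65*U(2 - 1*8))*74 = (65*(1/2 + sqrt(2 - 1*8)/2))*74 = (65*(1/2 + sqrt(2 - 8)/2))*74 = (65*(1/2 + sqrt(-6)/2))*74 = (65*(1/2 + (I*sqrt(6))/2))*74 = (65*(1/2 + I*sqrt(6)/2))*74 = (65/2 + 65*I*sqrt(6)/2)*74 = 2405 + 2405*I*sqrt(6)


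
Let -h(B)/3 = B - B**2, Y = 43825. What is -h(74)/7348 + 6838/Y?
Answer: -329991163/161013050 ≈ -2.0495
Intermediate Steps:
h(B) = -3*B + 3*B**2 (h(B) = -3*(B - B**2) = -3*B + 3*B**2)
-h(74)/7348 + 6838/Y = -3*74*(-1 + 74)/7348 + 6838/43825 = -3*74*73*(1/7348) + 6838*(1/43825) = -1*16206*(1/7348) + 6838/43825 = -16206*1/7348 + 6838/43825 = -8103/3674 + 6838/43825 = -329991163/161013050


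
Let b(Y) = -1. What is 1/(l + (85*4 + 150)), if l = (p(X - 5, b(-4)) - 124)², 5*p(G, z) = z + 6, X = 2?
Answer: 1/15619 ≈ 6.4025e-5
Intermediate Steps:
p(G, z) = 6/5 + z/5 (p(G, z) = (z + 6)/5 = (6 + z)/5 = 6/5 + z/5)
l = 15129 (l = ((6/5 + (⅕)*(-1)) - 124)² = ((6/5 - ⅕) - 124)² = (1 - 124)² = (-123)² = 15129)
1/(l + (85*4 + 150)) = 1/(15129 + (85*4 + 150)) = 1/(15129 + (340 + 150)) = 1/(15129 + 490) = 1/15619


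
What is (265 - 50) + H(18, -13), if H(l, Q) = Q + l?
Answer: 220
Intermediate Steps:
(265 - 50) + H(18, -13) = (265 - 50) + (-13 + 18) = 215 + 5 = 220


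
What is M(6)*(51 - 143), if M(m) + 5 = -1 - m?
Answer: 1104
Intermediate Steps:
M(m) = -6 - m (M(m) = -5 + (-1 - m) = -6 - m)
M(6)*(51 - 143) = (-6 - 1*6)*(51 - 143) = (-6 - 6)*(-92) = -12*(-92) = 1104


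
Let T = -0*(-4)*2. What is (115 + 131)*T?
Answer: 0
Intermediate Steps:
T = 0 (T = -0*2 = -1*0 = 0)
(115 + 131)*T = (115 + 131)*0 = 246*0 = 0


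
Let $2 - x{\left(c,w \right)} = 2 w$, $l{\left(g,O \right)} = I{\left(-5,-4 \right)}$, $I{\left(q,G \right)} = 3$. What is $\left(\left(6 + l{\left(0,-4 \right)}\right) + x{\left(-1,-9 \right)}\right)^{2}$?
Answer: $841$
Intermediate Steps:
$l{\left(g,O \right)} = 3$
$x{\left(c,w \right)} = 2 - 2 w$
$\left(\left(6 + l{\left(0,-4 \right)}\right) + x{\left(-1,-9 \right)}\right)^{2} = \left(\left(6 + 3\right) + \left(2 - -18\right)\right)^{2} = \left(9 + \left(2 + 18\right)\right)^{2} = \left(9 + 20\right)^{2} = 29^{2} = 841$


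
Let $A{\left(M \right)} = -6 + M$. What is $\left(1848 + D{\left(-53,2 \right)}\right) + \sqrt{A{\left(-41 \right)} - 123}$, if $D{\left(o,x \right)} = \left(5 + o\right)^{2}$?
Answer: $4152 + i \sqrt{170} \approx 4152.0 + 13.038 i$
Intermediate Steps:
$\left(1848 + D{\left(-53,2 \right)}\right) + \sqrt{A{\left(-41 \right)} - 123} = \left(1848 + \left(5 - 53\right)^{2}\right) + \sqrt{\left(-6 - 41\right) - 123} = \left(1848 + \left(-48\right)^{2}\right) + \sqrt{-47 - 123} = \left(1848 + 2304\right) + \sqrt{-170} = 4152 + i \sqrt{170}$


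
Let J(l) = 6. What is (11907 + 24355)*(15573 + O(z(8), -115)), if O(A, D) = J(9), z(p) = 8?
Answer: 564925698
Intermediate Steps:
O(A, D) = 6
(11907 + 24355)*(15573 + O(z(8), -115)) = (11907 + 24355)*(15573 + 6) = 36262*15579 = 564925698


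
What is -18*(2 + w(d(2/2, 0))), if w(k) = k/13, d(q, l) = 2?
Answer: -504/13 ≈ -38.769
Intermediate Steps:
w(k) = k/13 (w(k) = k*(1/13) = k/13)
-18*(2 + w(d(2/2, 0))) = -18*(2 + (1/13)*2) = -18*(2 + 2/13) = -18*28/13 = -504/13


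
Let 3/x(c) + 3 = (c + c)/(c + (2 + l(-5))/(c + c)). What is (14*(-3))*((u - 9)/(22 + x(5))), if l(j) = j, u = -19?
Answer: 48216/761 ≈ 63.359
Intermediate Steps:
x(c) = 3/(-3 + 2*c/(c - 3/(2*c))) (x(c) = 3/(-3 + (c + c)/(c + (2 - 5)/(c + c))) = 3/(-3 + (2*c)/(c - 3*1/(2*c))) = 3/(-3 + (2*c)/(c - 3/(2*c))) = 3/(-3 + 2*c/(c - 3/(2*c))))
(14*(-3))*((u - 9)/(22 + x(5))) = (14*(-3))*((-19 - 9)/(22 + 3*(3 - 2*5²)/(-9 + 2*5²))) = -(-1176)/(22 + 3*(3 - 2*25)/(-9 + 2*25)) = -(-1176)/(22 + 3*(3 - 50)/(-9 + 50)) = -(-1176)/(22 + 3*(-47)/41) = -(-1176)/(22 + 3*(1/41)*(-47)) = -(-1176)/(22 - 141/41) = -(-1176)/761/41 = -(-1176)*41/761 = -42*(-1148/761) = 48216/761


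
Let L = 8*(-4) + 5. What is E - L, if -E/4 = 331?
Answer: -1297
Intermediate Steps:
E = -1324 (E = -4*331 = -1324)
L = -27 (L = -32 + 5 = -27)
E - L = -1324 - 1*(-27) = -1324 + 27 = -1297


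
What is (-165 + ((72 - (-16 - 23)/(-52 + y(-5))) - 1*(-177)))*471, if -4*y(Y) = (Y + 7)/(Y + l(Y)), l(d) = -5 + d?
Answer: 61129206/1559 ≈ 39211.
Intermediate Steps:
y(Y) = -(7 + Y)/(4*(-5 + 2*Y)) (y(Y) = -(Y + 7)/(4*(Y + (-5 + Y))) = -(7 + Y)/(4*(-5 + 2*Y)))
(-165 + ((72 - (-16 - 23)/(-52 + y(-5))) - 1*(-177)))*471 = (-165 + ((72 - (-16 - 23)/(-52 + (-7 - 1*(-5))/(4*(-5 + 2*(-5))))) - 1*(-177)))*471 = (-165 + ((72 - (-39)/(-52 + (-7 + 5)/(4*(-5 - 10)))) + 177))*471 = (-165 + ((72 - (-39)/(-52 + (1/4)*(-2)/(-15))) + 177))*471 = (-165 + ((72 - (-39)/(-52 + (1/4)*(-1/15)*(-2))) + 177))*471 = (-165 + ((72 - (-39)/(-52 + 1/30)) + 177))*471 = (-165 + ((72 - (-39)/(-1559/30)) + 177))*471 = (-165 + ((72 - (-39)*(-30)/1559) + 177))*471 = (-165 + ((72 - 1*1170/1559) + 177))*471 = (-165 + ((72 - 1170/1559) + 177))*471 = (-165 + (111078/1559 + 177))*471 = (-165 + 387021/1559)*471 = (129786/1559)*471 = 61129206/1559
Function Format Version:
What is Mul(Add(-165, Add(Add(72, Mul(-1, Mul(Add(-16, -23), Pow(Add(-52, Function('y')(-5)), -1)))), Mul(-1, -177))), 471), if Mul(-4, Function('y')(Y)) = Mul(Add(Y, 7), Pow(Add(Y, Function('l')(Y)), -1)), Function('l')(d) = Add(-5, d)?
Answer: Rational(61129206, 1559) ≈ 39211.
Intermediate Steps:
Function('y')(Y) = Mul(Rational(-1, 4), Pow(Add(-5, Mul(2, Y)), -1), Add(7, Y)) (Function('y')(Y) = Mul(Rational(-1, 4), Mul(Add(Y, 7), Pow(Add(Y, Add(-5, Y)), -1))) = Mul(Rational(-1, 4), Mul(Add(7, Y), Pow(Add(-5, Mul(2, Y)), -1))) = Mul(Rational(-1, 4), Mul(Pow(Add(-5, Mul(2, Y)), -1), Add(7, Y))) = Mul(Rational(-1, 4), Pow(Add(-5, Mul(2, Y)), -1), Add(7, Y)))
Mul(Add(-165, Add(Add(72, Mul(-1, Mul(Add(-16, -23), Pow(Add(-52, Function('y')(-5)), -1)))), Mul(-1, -177))), 471) = Mul(Add(-165, Add(Add(72, Mul(-1, Mul(Add(-16, -23), Pow(Add(-52, Mul(Rational(1, 4), Pow(Add(-5, Mul(2, -5)), -1), Add(-7, Mul(-1, -5)))), -1)))), Mul(-1, -177))), 471) = Mul(Add(-165, Add(Add(72, Mul(-1, Mul(-39, Pow(Add(-52, Mul(Rational(1, 4), Pow(Add(-5, -10), -1), Add(-7, 5))), -1)))), 177)), 471) = Mul(Add(-165, Add(Add(72, Mul(-1, Mul(-39, Pow(Add(-52, Mul(Rational(1, 4), Pow(-15, -1), -2)), -1)))), 177)), 471) = Mul(Add(-165, Add(Add(72, Mul(-1, Mul(-39, Pow(Add(-52, Mul(Rational(1, 4), Rational(-1, 15), -2)), -1)))), 177)), 471) = Mul(Add(-165, Add(Add(72, Mul(-1, Mul(-39, Pow(Add(-52, Rational(1, 30)), -1)))), 177)), 471) = Mul(Add(-165, Add(Add(72, Mul(-1, Mul(-39, Pow(Rational(-1559, 30), -1)))), 177)), 471) = Mul(Add(-165, Add(Add(72, Mul(-1, Mul(-39, Rational(-30, 1559)))), 177)), 471) = Mul(Add(-165, Add(Add(72, Mul(-1, Rational(1170, 1559))), 177)), 471) = Mul(Add(-165, Add(Add(72, Rational(-1170, 1559)), 177)), 471) = Mul(Add(-165, Add(Rational(111078, 1559), 177)), 471) = Mul(Add(-165, Rational(387021, 1559)), 471) = Mul(Rational(129786, 1559), 471) = Rational(61129206, 1559)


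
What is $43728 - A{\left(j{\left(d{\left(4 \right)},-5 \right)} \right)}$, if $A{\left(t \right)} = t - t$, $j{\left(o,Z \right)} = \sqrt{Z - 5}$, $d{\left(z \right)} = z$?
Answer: $43728$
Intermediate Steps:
$j{\left(o,Z \right)} = \sqrt{-5 + Z}$
$A{\left(t \right)} = 0$
$43728 - A{\left(j{\left(d{\left(4 \right)},-5 \right)} \right)} = 43728 - 0 = 43728 + 0 = 43728$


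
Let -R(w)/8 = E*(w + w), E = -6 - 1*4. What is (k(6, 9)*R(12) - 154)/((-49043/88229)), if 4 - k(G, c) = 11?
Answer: 1199385026/49043 ≈ 24456.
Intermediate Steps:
E = -10 (E = -6 - 4 = -10)
k(G, c) = -7 (k(G, c) = 4 - 1*11 = 4 - 11 = -7)
R(w) = 160*w (R(w) = -(-80)*(w + w) = -(-80)*2*w = -(-160)*w = 160*w)
(k(6, 9)*R(12) - 154)/((-49043/88229)) = (-1120*12 - 154)/((-49043/88229)) = (-7*1920 - 154)/((-49043*1/88229)) = (-13440 - 154)/(-49043/88229) = -13594*(-88229/49043) = 1199385026/49043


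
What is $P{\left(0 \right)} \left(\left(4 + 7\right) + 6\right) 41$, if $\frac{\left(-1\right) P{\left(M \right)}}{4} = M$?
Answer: $0$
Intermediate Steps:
$P{\left(M \right)} = - 4 M$
$P{\left(0 \right)} \left(\left(4 + 7\right) + 6\right) 41 = \left(-4\right) 0 \left(\left(4 + 7\right) + 6\right) 41 = 0 \left(11 + 6\right) 41 = 0 \cdot 17 \cdot 41 = 0 \cdot 41 = 0$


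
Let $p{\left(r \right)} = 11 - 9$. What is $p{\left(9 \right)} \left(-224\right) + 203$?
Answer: $-245$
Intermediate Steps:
$p{\left(r \right)} = 2$
$p{\left(9 \right)} \left(-224\right) + 203 = 2 \left(-224\right) + 203 = -448 + 203 = -245$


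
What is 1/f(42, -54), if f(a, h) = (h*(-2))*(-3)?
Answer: -1/324 ≈ -0.0030864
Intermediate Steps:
f(a, h) = 6*h (f(a, h) = -2*h*(-3) = 6*h)
1/f(42, -54) = 1/(6*(-54)) = 1/(-324) = -1/324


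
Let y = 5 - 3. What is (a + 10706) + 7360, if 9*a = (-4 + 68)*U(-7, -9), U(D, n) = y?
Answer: 162722/9 ≈ 18080.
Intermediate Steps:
y = 2
U(D, n) = 2
a = 128/9 (a = ((-4 + 68)*2)/9 = (64*2)/9 = (⅑)*128 = 128/9 ≈ 14.222)
(a + 10706) + 7360 = (128/9 + 10706) + 7360 = 96482/9 + 7360 = 162722/9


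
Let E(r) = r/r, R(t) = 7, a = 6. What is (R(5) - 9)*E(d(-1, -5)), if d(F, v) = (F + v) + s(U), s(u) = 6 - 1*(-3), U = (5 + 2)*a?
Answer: -2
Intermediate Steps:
U = 42 (U = (5 + 2)*6 = 7*6 = 42)
s(u) = 9 (s(u) = 6 + 3 = 9)
d(F, v) = 9 + F + v (d(F, v) = (F + v) + 9 = 9 + F + v)
E(r) = 1
(R(5) - 9)*E(d(-1, -5)) = (7 - 9)*1 = -2*1 = -2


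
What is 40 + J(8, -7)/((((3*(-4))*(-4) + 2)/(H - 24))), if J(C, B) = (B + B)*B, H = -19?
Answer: -1107/25 ≈ -44.280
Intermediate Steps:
J(C, B) = 2*B**2 (J(C, B) = (2*B)*B = 2*B**2)
40 + J(8, -7)/((((3*(-4))*(-4) + 2)/(H - 24))) = 40 + (2*(-7)**2)/((((3*(-4))*(-4) + 2)/(-19 - 24))) = 40 + (2*49)/(((-12*(-4) + 2)/(-43))) = 40 + 98/(((48 + 2)*(-1/43))) = 40 + 98/((50*(-1/43))) = 40 + 98/(-50/43) = 40 + 98*(-43/50) = 40 - 2107/25 = -1107/25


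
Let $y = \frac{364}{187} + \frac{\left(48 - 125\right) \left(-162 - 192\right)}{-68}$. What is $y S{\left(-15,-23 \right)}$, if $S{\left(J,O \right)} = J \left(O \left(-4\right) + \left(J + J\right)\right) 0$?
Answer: $0$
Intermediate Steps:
$y = - \frac{149191}{374}$ ($y = 364 \cdot \frac{1}{187} + \left(-77\right) \left(-354\right) \left(- \frac{1}{68}\right) = \frac{364}{187} + 27258 \left(- \frac{1}{68}\right) = \frac{364}{187} - \frac{13629}{34} = - \frac{149191}{374} \approx -398.91$)
$S{\left(J,O \right)} = 0$ ($S{\left(J,O \right)} = J \left(- 4 O + 2 J\right) 0 = 0$)
$y S{\left(-15,-23 \right)} = \left(- \frac{149191}{374}\right) 0 = 0$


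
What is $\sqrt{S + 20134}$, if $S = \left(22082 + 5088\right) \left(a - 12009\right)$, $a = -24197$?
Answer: $9 i \sqrt{12144406} \approx 31364.0 i$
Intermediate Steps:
$S = -983717020$ ($S = \left(22082 + 5088\right) \left(-24197 - 12009\right) = 27170 \left(-36206\right) = -983717020$)
$\sqrt{S + 20134} = \sqrt{-983717020 + 20134} = \sqrt{-983696886} = 9 i \sqrt{12144406}$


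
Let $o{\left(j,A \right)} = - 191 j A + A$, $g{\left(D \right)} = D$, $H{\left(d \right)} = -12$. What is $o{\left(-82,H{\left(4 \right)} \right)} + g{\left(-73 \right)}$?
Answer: $-188029$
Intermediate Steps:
$o{\left(j,A \right)} = A - 191 A j$ ($o{\left(j,A \right)} = - 191 A j + A = A - 191 A j$)
$o{\left(-82,H{\left(4 \right)} \right)} + g{\left(-73 \right)} = - 12 \left(1 - -15662\right) - 73 = - 12 \left(1 + 15662\right) - 73 = \left(-12\right) 15663 - 73 = -187956 - 73 = -188029$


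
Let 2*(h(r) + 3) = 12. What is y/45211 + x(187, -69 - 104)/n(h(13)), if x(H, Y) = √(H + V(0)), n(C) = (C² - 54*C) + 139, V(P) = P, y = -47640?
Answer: -47640/45211 - √187/14 ≈ -2.0305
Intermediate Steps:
h(r) = 3 (h(r) = -3 + (½)*12 = -3 + 6 = 3)
n(C) = 139 + C² - 54*C
x(H, Y) = √H (x(H, Y) = √(H + 0) = √H)
y/45211 + x(187, -69 - 104)/n(h(13)) = -47640/45211 + √187/(139 + 3² - 54*3) = -47640*1/45211 + √187/(139 + 9 - 162) = -47640/45211 + √187/(-14) = -47640/45211 + √187*(-1/14) = -47640/45211 - √187/14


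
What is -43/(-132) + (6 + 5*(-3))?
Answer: -1145/132 ≈ -8.6742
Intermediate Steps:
-43/(-132) + (6 + 5*(-3)) = -43*(-1/132) + (6 - 15) = 43/132 - 9 = -1145/132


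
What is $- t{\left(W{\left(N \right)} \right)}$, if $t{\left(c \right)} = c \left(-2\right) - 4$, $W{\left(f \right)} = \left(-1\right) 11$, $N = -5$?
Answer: $-18$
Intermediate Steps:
$W{\left(f \right)} = -11$
$t{\left(c \right)} = -4 - 2 c$ ($t{\left(c \right)} = - 2 c - 4 = -4 - 2 c$)
$- t{\left(W{\left(N \right)} \right)} = - (-4 - -22) = - (-4 + 22) = \left(-1\right) 18 = -18$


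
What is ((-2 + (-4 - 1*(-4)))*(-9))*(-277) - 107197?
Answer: -112183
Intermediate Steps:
((-2 + (-4 - 1*(-4)))*(-9))*(-277) - 107197 = ((-2 + (-4 + 4))*(-9))*(-277) - 107197 = ((-2 + 0)*(-9))*(-277) - 107197 = -2*(-9)*(-277) - 107197 = 18*(-277) - 107197 = -4986 - 107197 = -112183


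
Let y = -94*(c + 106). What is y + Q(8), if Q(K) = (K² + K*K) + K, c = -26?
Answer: -7384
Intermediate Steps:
y = -7520 (y = -94*(-26 + 106) = -94*80 = -7520)
Q(K) = K + 2*K² (Q(K) = (K² + K²) + K = 2*K² + K = K + 2*K²)
y + Q(8) = -7520 + 8*(1 + 2*8) = -7520 + 8*(1 + 16) = -7520 + 8*17 = -7520 + 136 = -7384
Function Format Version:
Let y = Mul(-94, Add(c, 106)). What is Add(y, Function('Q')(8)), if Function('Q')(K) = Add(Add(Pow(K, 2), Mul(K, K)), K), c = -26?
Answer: -7384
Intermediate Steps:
y = -7520 (y = Mul(-94, Add(-26, 106)) = Mul(-94, 80) = -7520)
Function('Q')(K) = Add(K, Mul(2, Pow(K, 2))) (Function('Q')(K) = Add(Add(Pow(K, 2), Pow(K, 2)), K) = Add(Mul(2, Pow(K, 2)), K) = Add(K, Mul(2, Pow(K, 2))))
Add(y, Function('Q')(8)) = Add(-7520, Mul(8, Add(1, Mul(2, 8)))) = Add(-7520, Mul(8, Add(1, 16))) = Add(-7520, Mul(8, 17)) = Add(-7520, 136) = -7384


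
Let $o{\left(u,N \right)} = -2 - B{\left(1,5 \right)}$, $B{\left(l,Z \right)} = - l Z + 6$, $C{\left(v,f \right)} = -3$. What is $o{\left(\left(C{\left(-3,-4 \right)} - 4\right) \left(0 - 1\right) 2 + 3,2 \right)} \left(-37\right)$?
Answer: $111$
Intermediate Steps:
$B{\left(l,Z \right)} = 6 - Z l$ ($B{\left(l,Z \right)} = - Z l + 6 = 6 - Z l$)
$o{\left(u,N \right)} = -3$ ($o{\left(u,N \right)} = -2 - \left(6 - 5 \cdot 1\right) = -2 - \left(6 - 5\right) = -2 - 1 = -3$)
$o{\left(\left(C{\left(-3,-4 \right)} - 4\right) \left(0 - 1\right) 2 + 3,2 \right)} \left(-37\right) = \left(-3\right) \left(-37\right) = 111$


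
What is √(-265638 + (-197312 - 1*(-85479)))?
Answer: I*√377471 ≈ 614.39*I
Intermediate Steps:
√(-265638 + (-197312 - 1*(-85479))) = √(-265638 + (-197312 + 85479)) = √(-265638 - 111833) = √(-377471) = I*√377471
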